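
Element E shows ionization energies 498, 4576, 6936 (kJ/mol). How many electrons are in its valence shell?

1

Look for the largest jump between consecutive ionization energies: IE2/IE1 ≈ 9.2, far larger than any earlier ratio.
That jump marks the point where a core electron is being removed. So the atom has 1 valence electron.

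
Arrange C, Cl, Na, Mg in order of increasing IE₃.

Cl < C < Na < Mg

IE_3 is the cost of taking one more electron from the +2 cation: C²⁺ still has 2 valence electrons; Cl²⁺ still has 5 valence electrons; Na²⁺ is already 1 electron into the core; Mg²⁺ is the bare [Ne] core.
Core electrons are held far more tightly than valence electrons, so Na and Mg top the IE_3 order.
Valence configurations: C²⁺ [He]2s², Cl²⁺ [Ne]3s²3p³.
Approximate IE_3 values (kJ/mol): C 4620, Cl 3822, Na 6910, Mg 7733.
So the third ionization energies run Cl < C < Na < Mg.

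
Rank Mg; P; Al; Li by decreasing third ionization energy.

Li > Mg > P > Al

IE_3 is the cost of taking one more electron from the +2 cation: Mg²⁺ is the bare [Ne] core; P²⁺ still has 3 valence electrons; Al²⁺ still has 1 valence electron; Li²⁺ is already 1 electron into the core.
Core electrons are held far more tightly than valence electrons, so Mg and Li top the IE_3 order.
Valence configurations: P²⁺ [Ne]3s²3p¹, Al²⁺ [Ne]3s¹.
Approximate IE_3 values (kJ/mol): Mg 7733, P 2914, Al 2745, Li 11815.
Overall IE_3 order: Al < P < Mg < Li.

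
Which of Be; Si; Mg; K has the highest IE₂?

The second ionization energy removes an electron from the +1 ion. For each element: Be⁺ still has 1 valence electron; Si⁺ still has 3 valence electrons; Mg⁺ still has 1 valence electron; K⁺ is the bare [Ar] core.
Pulling an electron out of a noble-gas core costs far more than removing a remaining valence electron, so K sits at the high end of IE_2.
Valence configurations: Be⁺ [He]2s¹, Si⁺ [Ne]3s²3p¹, Mg⁺ [Ne]3s¹.
The numbers (kJ/mol): Be 1757, Si 1577, Mg 1451, K 3052.
So the second ionization energies run Mg < Si < Be < K.

K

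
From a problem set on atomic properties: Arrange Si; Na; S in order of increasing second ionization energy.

Si < S < Na

IE_2 is the cost of taking one more electron from the +1 cation: Si⁺ still has 3 valence electrons; Na⁺ is the bare [Ne] core; S⁺ still has 5 valence electrons.
Pulling an electron out of a noble-gas core costs far more than removing a remaining valence electron, so Na sits at the high end of IE_2.
Valence configurations: Si⁺ [Ne]3s²3p¹, S⁺ [Ne]3s²3p³.
Tabulated IE_2 (kJ/mol): Si 1577, Na 4562, S 2252.
So the second ionization energies run Si < S < Na.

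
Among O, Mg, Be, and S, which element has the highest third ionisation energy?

The third ionization energy removes an electron from the +2 ion. For each element: O²⁺ still has 4 valence electrons; Mg²⁺ is the bare [Ne] core; Be²⁺ is the bare [He] core; S²⁺ still has 4 valence electrons.
Breaking into a closed-shell core is much more expensive than removing a leftover valence electron — Mg and Be have the largest IE_3 here.
Valence configurations: O²⁺ [He]2s²2p², S²⁺ [Ne]3s²3p².
The numbers (kJ/mol): O 5300, Mg 7733, Be 14849, S 3357.
So the third ionization energies run S < O < Mg < Be.

Be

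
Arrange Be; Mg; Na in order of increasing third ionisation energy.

Na < Mg < Be

After 2 electrons have been removed, what remains? Be²⁺ is the bare [He] core; Mg²⁺ is the bare [Ne] core; Na²⁺ is already 1 electron into the core.
All of these are removing an electron from a noble-gas core or deeper; the smaller core (lower principal quantum number) is held far more tightly, and within a period the higher nuclear charge binds the same core more tightly.
Approximate IE_3 values (kJ/mol): Be 14849, Mg 7733, Na 6910.
Putting it together, IE_3: Na < Mg < Be.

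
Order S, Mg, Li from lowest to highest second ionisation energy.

Consider each +1 ion: S⁺ still has 5 valence electrons; Mg⁺ still has 1 valence electron; Li⁺ is the bare [He] core.
Breaking into a closed-shell core is much more expensive than removing a leftover valence electron — Li has the largest IE_2 here.
Valence configurations: S⁺ [Ne]3s²3p³, Mg⁺ [Ne]3s¹.
Tabulated IE_2 (kJ/mol): S 2252, Mg 1451, Li 7298.
Overall IE_2 order: Mg < S < Li.

Mg, S, Li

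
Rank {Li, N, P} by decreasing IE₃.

Li, N, P

Consider each +2 ion: Li²⁺ is already 1 electron into the core; N²⁺ still has 3 valence electrons; P²⁺ still has 3 valence electrons.
Breaking into a closed-shell core is much more expensive than removing a leftover valence electron — Li has the largest IE_3 here.
Valence configurations: N²⁺ [He]2s²2p¹, P²⁺ [Ne]3s²3p¹.
The numbers (kJ/mol): Li 11815, N 4578, P 2914.
Overall IE_3 order: P < N < Li.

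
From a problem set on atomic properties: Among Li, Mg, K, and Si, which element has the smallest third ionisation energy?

The third ionization energy removes an electron from the +2 ion. For each element: Li²⁺ is already 1 electron into the core; Mg²⁺ is the bare [Ne] core; K²⁺ is already 1 electron into the core; Si²⁺ still has 2 valence electrons.
Pulling an electron out of a noble-gas core costs far more than removing a remaining valence electron, so K, Mg and Li sit at the high end of IE_3.
Approximate IE_3 values (kJ/mol): Li 11815, Mg 7733, K 4420, Si 3232.
So the third ionization energies run Si < K < Mg < Li.

Si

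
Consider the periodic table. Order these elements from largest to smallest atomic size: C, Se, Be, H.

Se, Be, C, H

H is in period 1, group 1; Be is in period 2, group 2; C is in period 2, group 14; Se is in period 4, group 16.
Radius decreases left→right (rising Z_eff, same n) and increases top→bottom (higher n).
Neither a single period nor a single group — weigh both effects.
C > H: the two effects oppose for this pair; the down-group effect wins (75 vs 32 pm).
Be > C: Be lies to the left of C in period 2, so the across-period effect alone puts Be larger.
Se > Be: the two effects oppose for this pair; the down-group effect wins (116 vs 102 pm).
Tabulated atomic radius (pm): H 32, Be 102, C 75, Se 116.
So from largest to smallest: Se > Be > C > H.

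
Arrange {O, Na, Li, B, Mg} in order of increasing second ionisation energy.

Mg, B, O, Na, Li

IE_2 is the cost of taking one more electron from the +1 cation: O⁺ still has 5 valence electrons; Na⁺ is the bare [Ne] core; Li⁺ is the bare [He] core; B⁺ still has 2 valence electrons; Mg⁺ still has 1 valence electron.
Breaking into a closed-shell core is much more expensive than removing a leftover valence electron — Na and Li have the largest IE_2 here.
Valence configurations: O⁺ [He]2s²2p³, B⁺ [He]2s², Mg⁺ [Ne]3s¹.
Tabulated IE_2 (kJ/mol): O 3388, Na 4562, Li 7298, B 2427, Mg 1451.
Overall IE_2 order: Mg < B < O < Na < Li.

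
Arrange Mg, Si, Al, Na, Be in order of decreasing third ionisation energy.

Be > Mg > Na > Si > Al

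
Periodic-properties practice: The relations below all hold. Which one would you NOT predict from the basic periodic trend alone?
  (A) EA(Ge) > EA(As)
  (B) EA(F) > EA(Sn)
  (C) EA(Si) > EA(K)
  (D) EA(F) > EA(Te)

The general trend: electron affinity increases across a period and decreases down a group.
(A) Ge (period 4, group 14) vs As (period 4, group 15): the stated order contradicts the simple trend.
(B) F (period 2, group 17) vs Sn (period 5, group 14): the stated order agrees with the simple trend.
(C) Si (period 3, group 14) vs K (period 4, group 1): the stated order agrees with the simple trend.
(D) F (period 2, group 17) vs Te (period 5, group 16): the stated order agrees with the simple trend.
The exception is (A): adding an electron to As's half-filled 4p³ is unfavourable, so Ge (4p²) has the more exothermic EA.

(A)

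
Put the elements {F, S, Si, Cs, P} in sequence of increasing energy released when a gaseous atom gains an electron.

EA tends to increase across a period and decrease down a group, though the pattern is less regular than for IE or radius.
Here both period and group differ, so the two effects have to be weighed against each other.
P > Cs: relative to Cs, both the across-period and down-group shifts push P's electron affinity up.
Si > P: this pair runs against the simple trend — see the exception note.
S > Si: S lies to the right of Si in period 3, so the across-period effect alone puts S higher.
F > S: relative to S, both the across-period and down-group shifts push F's electron affinity up.
Note the exception: Si has a higher electron affinity than P, contrary to the simple trend — adding an electron to P's half-filled 3p³ is unfavourable, so Si (3p²) has the more exothermic EA.
Approximate values (kJ/mol): F 328, Si 134, P 72, S 200, Cs 46.
So from lowest to highest: Cs < P < Si < S < F.

Cs, P, Si, S, F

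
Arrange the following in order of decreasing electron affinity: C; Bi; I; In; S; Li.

I, S, C, Bi, Li, In

Li is in period 2, group 1; C is in period 2, group 14; S is in period 3, group 16; In is in period 5, group 13; I is in period 5, group 17; Bi is in period 6, group 15.
EA tends to increase across a period and decrease down a group, though the pattern is less regular than for IE or radius.
Neither a single period nor a single group — weigh both effects.
Li > In: the two effects oppose for this pair; the down-group effect wins (60 vs 29 kJ/mol).
Bi > Li: period and group pull opposite ways; the across-period shift dominates (91 vs 60 kJ/mol).
C > Bi: the two effects oppose for this pair; the down-group effect wins (122 vs 91 kJ/mol).
S > C: period and group pull opposite ways; the across-period shift dominates (200 vs 122 kJ/mol).
I > S: the two effects oppose for this pair; the across-period effect wins (295 vs 200 kJ/mol).
Approximate values (kJ/mol): Li 60, C 122, S 200, In 29, I 295, Bi 91.
So from highest to lowest: I > S > C > Bi > Li > In.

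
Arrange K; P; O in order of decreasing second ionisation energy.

O > K > P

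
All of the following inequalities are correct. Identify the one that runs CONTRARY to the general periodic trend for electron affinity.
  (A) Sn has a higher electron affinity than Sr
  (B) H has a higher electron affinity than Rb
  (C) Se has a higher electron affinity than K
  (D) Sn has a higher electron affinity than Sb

(D)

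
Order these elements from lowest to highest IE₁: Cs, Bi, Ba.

Cs is in period 6, group 1; Ba is in period 6, group 2; Bi is in period 6, group 15.
Removing the outermost electron gets harder across a period and easier down a group.
All lie in period 6, so first ionization energy increases left to right.
So from lowest to highest: Cs < Ba < Bi.

Cs < Ba < Bi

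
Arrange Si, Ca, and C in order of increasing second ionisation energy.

Ca, Si, C

IE_2 is the cost of taking one more electron from the +1 cation: Si⁺ still has 3 valence electrons; Ca⁺ still has 1 valence electron; C⁺ still has 3 valence electrons.
All are still removing valence electrons, so compare the +1 ions as you would atoms: IE_2 generally rises across a period (higher Z_eff) and falls down a group (larger shell), subject to the usual subshell exceptions.
Valence configurations: Si⁺ [Ne]3s²3p¹, Ca⁺ [Ar]4s¹, C⁺ [He]2s²2p¹.
Tabulated IE_2 (kJ/mol): Si 1577, Ca 1145, C 2353.
Hence IE_2: Ca < Si < C.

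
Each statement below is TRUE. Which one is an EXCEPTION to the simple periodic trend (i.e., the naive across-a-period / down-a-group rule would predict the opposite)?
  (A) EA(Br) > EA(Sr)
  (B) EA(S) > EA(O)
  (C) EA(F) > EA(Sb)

The general trend: electron affinity increases across a period and decreases down a group.
(A) Br (period 4, group 17) vs Sr (period 5, group 2): the stated order agrees with the simple trend.
(B) S (period 3, group 16) vs O (period 2, group 16): the stated order contradicts the simple trend.
(C) F (period 2, group 17) vs Sb (period 5, group 15): the stated order agrees with the simple trend.
The exception is (B): the compact 2p subshell of O repels the added electron more than S's larger 3p does.

(B)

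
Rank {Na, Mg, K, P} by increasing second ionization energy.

IE_2 is the cost of taking one more electron from the +1 cation: Na⁺ is the bare [Ne] core; Mg⁺ still has 1 valence electron; K⁺ is the bare [Ar] core; P⁺ still has 4 valence electrons.
Core electrons are held far more tightly than valence electrons, so K and Na top the IE_2 order.
Valence configurations: Mg⁺ [Ne]3s¹, P⁺ [Ne]3s²3p².
Approximate IE_2 values (kJ/mol): Na 4562, Mg 1451, K 3052, P 1907.
Putting it together, IE_2: Mg < P < K < Na.

Mg < P < K < Na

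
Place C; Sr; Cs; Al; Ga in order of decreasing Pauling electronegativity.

C is in period 2, group 14; Al is in period 3, group 13; Ga is in period 4, group 13; Sr is in period 5, group 2; Cs is in period 6, group 1.
EN rises left→right (higher Z_eff, smaller atoms) and falls top→bottom (larger, more shielded atoms).
These span different periods and groups, so the two trends combine.
Sr > Cs: both effects reinforce here, so Sr is clearly the higher of the two.
Al > Sr: both effects reinforce here, so Al is clearly the higher of the two.
Ga > Al: this pair runs against the simple trend — see the exception note.
C > Ga: relative to Ga, both the across-period and down-group shifts push C's electronegativity up.
Note the exception: Ga has a higher electronegativity than Al, contrary to the simple trend — poor shielding by filled d (and f) subshells raises the heavier element's effective nuclear charge more than the simple down-group trend predicts.
For reference (Pauling): C 2.55, Al 1.61, Ga 1.81, Sr 0.95, Cs 0.79.
So from highest to lowest: C > Ga > Al > Sr > Cs.

C > Ga > Al > Sr > Cs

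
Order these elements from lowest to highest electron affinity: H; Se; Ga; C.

Ga < H < C < Se

H is in period 1, group 1; C is in period 2, group 14; Ga is in period 4, group 13; Se is in period 4, group 16.
Electron affinity generally becomes more exothermic across a period toward the halogens and less exothermic down a group.
These span different periods and groups, so the two trends combine.
H > Ga: period and group pull opposite ways; the down-group shift dominates (73 vs 29 kJ/mol).
C > H: period and group pull opposite ways; the across-period shift dominates (122 vs 73 kJ/mol).
Se > C: period and group pull opposite ways; the across-period shift dominates (195 vs 122 kJ/mol).
Tabulated electron affinity (kJ/mol): H 73, C 122, Ga 29, Se 195.
So from lowest to highest: Ga < H < C < Se.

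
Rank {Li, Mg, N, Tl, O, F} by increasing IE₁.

Removing the outermost electron gets harder across a period and easier down a group.
Here both period and group differ, so the two effects have to be weighed against each other.
Tl > Li: the two effects oppose for this pair; the across-period effect wins (589 vs 520 kJ/mol).
Mg > Tl: period and group pull opposite ways; the down-group shift dominates (738 vs 589 kJ/mol).
O > Mg: both effects reinforce here, so O is clearly the higher of the two.
N > O: this pair runs against the simple trend — see the exception note.
F > N: F lies to the right of N in period 2, so the across-period effect alone puts F higher.
Note the exception: N has a higher first ionization energy than O, contrary to the simple trend — pairing an electron in O's 2p⁴ costs repulsion energy, so O ionizes more easily than half-filled N (2p³).
For reference (kJ/mol): Li 520, N 1402, O 1314, F 1681, Mg 738, Tl 589.
So from lowest to highest: Li < Tl < Mg < O < N < F.

Li < Tl < Mg < O < N < F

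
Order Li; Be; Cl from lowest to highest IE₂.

Be, Cl, Li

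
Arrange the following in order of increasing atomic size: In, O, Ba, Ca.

O, In, Ca, Ba

Moving right in a period, electrons are added to the same shell under a stronger nuclear pull, so atoms get smaller; moving down, a new shell is opened and atoms get larger.
Neither a single period nor a single group — weigh both effects.
In > O: relative to O, both the across-period and down-group shifts push In's atomic radius up.
Ca > In: period and group pull opposite ways; the across-period shift dominates (171 vs 142 pm).
Ba > Ca: Ba sits below Ca in group 2, so the down-group effect alone puts Ba larger.
Tabulated atomic radius (pm): O 63, Ca 171, In 142, Ba 196.
So from smallest to largest: O < In < Ca < Ba.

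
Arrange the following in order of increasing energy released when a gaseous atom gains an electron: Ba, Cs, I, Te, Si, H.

H is in period 1, group 1; Si is in period 3, group 14; Te is in period 5, group 16; I is in period 5, group 17; Cs is in period 6, group 1; Ba is in period 6, group 2.
Atoms with high Z_eff and room in the valence shell (especially the halogens) have the most exothermic electron affinities.
Neither a single period nor a single group — weigh both effects.
Cs > Ba: this pair runs against the simple trend — see the exception note.
H > Cs: H sits above Cs in group 1, so the down-group effect alone puts H higher.
Si > H: the two effects oppose for this pair; the across-period effect wins (134 vs 73 kJ/mol).
Te > Si: the two effects oppose for this pair; the across-period effect wins (190 vs 134 kJ/mol).
I > Te: both are in period 5; the period trend gives I the larger value.
Note the exception: Cs has a higher electron affinity than Ba, contrary to the simple trend — adding an electron to Ba (ns²) has to open a new, higher-energy np subshell, which is unfavourable.
Tabulated electron affinity (kJ/mol): H 73, Si 134, Te 190, I 295, Cs 46, Ba 14.
So from lowest to highest: Ba < Cs < H < Si < Te < I.

Ba, Cs, H, Si, Te, I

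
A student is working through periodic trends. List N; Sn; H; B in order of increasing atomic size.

H, N, B, Sn

Across a period the added protons contract the valence shell; down a group each new principal shell makes the atom larger.
Neither a single period nor a single group — weigh both effects.
N > H: the two effects oppose for this pair; the down-group effect wins (71 vs 32 pm).
B > N: B lies to the left of N in period 2, so the across-period effect alone puts B larger.
Sn > B: the two effects oppose for this pair; the down-group effect wins (140 vs 85 pm).
Tabulated atomic radius (pm): H 32, B 85, N 71, Sn 140.
So from smallest to largest: H < N < B < Sn.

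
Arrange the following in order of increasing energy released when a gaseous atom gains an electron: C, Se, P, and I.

P < C < Se < I

C is in period 2, group 14; P is in period 3, group 15; Se is in period 4, group 16; I is in period 5, group 17.
Electron affinity generally becomes more exothermic across a period toward the halogens and less exothermic down a group.
These sit on a diagonal, where the across-period and down-group effects partly cancel.
C > P: the two effects oppose for this pair; the down-group effect wins (122 vs 72 kJ/mol).
Se > C: the two effects oppose for this pair; the across-period effect wins (195 vs 122 kJ/mol).
I > Se: the two effects oppose for this pair; the across-period effect wins (295 vs 195 kJ/mol).
For reference (kJ/mol): C 122, P 72, Se 195, I 295.
So from lowest to highest: P < C < Se < I.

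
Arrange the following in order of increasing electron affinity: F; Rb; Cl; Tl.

Tl < Rb < F < Cl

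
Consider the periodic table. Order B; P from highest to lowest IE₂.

After 1 electron has been removed, what remains? B⁺ still has 2 valence electrons; P⁺ still has 4 valence electrons.
All are still removing valence electrons, so compare the +1 ions as you would atoms: IE_2 generally rises across a period (higher Z_eff) and falls down a group (larger shell), subject to the usual subshell exceptions.
Valence configurations: B⁺ [He]2s², P⁺ [Ne]3s²3p².
The numbers (kJ/mol): B 2427, P 1907.
So the second ionization energies run P < B.

B > P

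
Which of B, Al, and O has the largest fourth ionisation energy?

B

The fourth ionization energy removes an electron from the +3 ion. For each element: B³⁺ is the bare [He] core; Al³⁺ is the bare [Ne] core; O³⁺ still has 3 valence electrons.
Pulling an electron out of a noble-gas core costs far more than removing a remaining valence electron, so Al and B sit at the high end of IE_4.
Tabulated IE_4 (kJ/mol): B 25026, Al 11577, O 7469.
So the fourth ionization energies run O < Al < B.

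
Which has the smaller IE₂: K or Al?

Al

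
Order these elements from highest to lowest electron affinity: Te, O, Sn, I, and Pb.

I > Te > O > Sn > Pb

O is in period 2, group 16; Sn is in period 5, group 14; Te is in period 5, group 16; I is in period 5, group 17; Pb is in period 6, group 14.
Electron affinity generally becomes more exothermic across a period toward the halogens and less exothermic down a group.
Neither a single period nor a single group — weigh both effects.
Sn > Pb: they share group 14; the group trend gives Sn the larger value.
O > Sn: relative to Sn, both the across-period and down-group shifts push O's electron affinity up.
Te > O: this pair runs against the simple trend — see the exception note.
I > Te: I lies to the right of Te in period 5, so the across-period effect alone puts I higher.
Note the exception: Te has a higher electron affinity than O, contrary to the simple trend — O's compact 2p subshell gives strong electron–electron repulsion on the added electron.
For reference (kJ/mol): O 141, Sn 107, Te 190, I 295, Pb 35.
So from highest to lowest: I > Te > O > Sn > Pb.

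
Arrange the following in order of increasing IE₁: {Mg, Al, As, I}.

Across a period the outer electron is held more tightly (higher IE₁); down a group it sits in a higher shell, more shielded, and comes off more easily.
Here both period and group differ, so the two effects have to be weighed against each other.
Mg > Al: this pair runs against the simple trend — see the exception note.
As > Mg: the two effects oppose for this pair; the across-period effect wins (947 vs 738 kJ/mol).
I > As: period and group pull opposite ways; the across-period shift dominates (1008 vs 947 kJ/mol).
Note the exception: Mg has a higher first ionization energy than Al, contrary to the simple trend — Al's single 3p electron is easier to remove than one from Mg's filled 3s².
Approximate values (kJ/mol): Mg 738, Al 578, As 947, I 1008.
So from lowest to highest: Al < Mg < As < I.

Al, Mg, As, I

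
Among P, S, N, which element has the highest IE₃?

N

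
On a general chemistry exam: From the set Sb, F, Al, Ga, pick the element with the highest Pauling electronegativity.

EN rises left→right (higher Z_eff, smaller atoms) and falls top→bottom (larger, more shielded atoms).
Neither a single period nor a single group — weigh both effects.
Ga > Al: this pair runs against the simple trend — see the exception note.
Sb > Ga: the two effects oppose for this pair; the across-period effect wins (2.05 vs 1.81).
F > Sb: relative to Sb, both the across-period and down-group shifts push F's electronegativity up.
Note the exception: Ga has a higher electronegativity than Al, contrary to the simple trend — poor shielding by filled d (and f) subshells raises the heavier element's effective nuclear charge more than the simple down-group trend predicts.
For reference (Pauling): F 3.98, Al 1.61, Ga 1.81, Sb 2.05.
The highest Pauling electronegativity among these belongs to F.

F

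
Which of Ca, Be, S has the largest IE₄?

The fourth ionization energy removes an electron from the +3 ion. For each element: Ca³⁺ is already 1 electron into the core; Be³⁺ is already 1 electron into the core; S³⁺ still has 3 valence electrons.
Breaking into a closed-shell core is much more expensive than removing a leftover valence electron — Ca and Be have the largest IE_4 here.
The numbers (kJ/mol): Ca 6491, Be 21007, S 4556.
Hence IE_4: S < Ca < Be.

Be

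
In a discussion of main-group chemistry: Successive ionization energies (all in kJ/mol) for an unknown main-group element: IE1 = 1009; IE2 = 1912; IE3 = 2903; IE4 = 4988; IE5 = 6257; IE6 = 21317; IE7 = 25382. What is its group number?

Group 15

Look for the largest jump between consecutive ionization energies: IE6/IE5 ≈ 3.4, far larger than any earlier ratio.
That jump marks the point where a core electron is being removed. So the atom has 5 valence electrons.
A main-group element with 5 valence electrons is in group 15.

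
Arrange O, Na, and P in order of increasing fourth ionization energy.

P < O < Na

The fourth ionization energy removes an electron from the +3 ion. For each element: O³⁺ still has 3 valence electrons; Na³⁺ is already 2 electrons into the core; P³⁺ still has 2 valence electrons.
Breaking into a closed-shell core is much more expensive than removing a leftover valence electron — Na has the largest IE_4 here.
Valence configurations: O³⁺ [He]2s²2p¹, P³⁺ [Ne]3s².
Tabulated IE_4 (kJ/mol): O 7469, Na 9543, P 4964.
So the fourth ionization energies run P < O < Na.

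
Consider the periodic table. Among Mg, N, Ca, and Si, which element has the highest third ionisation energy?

Mg

Consider each +2 ion: Mg²⁺ is the bare [Ne] core; N²⁺ still has 3 valence electrons; Ca²⁺ is the bare [Ar] core; Si²⁺ still has 2 valence electrons.
Breaking into a closed-shell core is much more expensive than removing a leftover valence electron — Ca and Mg have the largest IE_3 here.
Valence configurations: N²⁺ [He]2s²2p¹, Si²⁺ [Ne]3s².
The numbers (kJ/mol): Mg 7733, N 4578, Ca 4912, Si 3232.
So the third ionization energies run Si < N < Ca < Mg.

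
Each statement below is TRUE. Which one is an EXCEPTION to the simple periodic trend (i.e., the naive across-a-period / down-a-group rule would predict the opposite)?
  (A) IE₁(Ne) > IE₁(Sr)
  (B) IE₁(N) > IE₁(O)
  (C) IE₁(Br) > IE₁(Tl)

The general trend: IE₁ increases across a period and decreases down a group.
(A) Ne (period 2, group 18) vs Sr (period 5, group 2): the stated order agrees with the simple trend.
(B) N (period 2, group 15) vs O (period 2, group 16): the stated order contradicts the simple trend.
(C) Br (period 4, group 17) vs Tl (period 6, group 13): the stated order agrees with the simple trend.
The exception is (B): pairing an electron in O's 2p⁴ costs repulsion energy, so O ionizes more easily than half-filled N (2p³).

(B)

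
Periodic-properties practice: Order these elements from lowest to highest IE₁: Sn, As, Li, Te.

Li < Sn < Te < As

Li is in period 2, group 1; As is in period 4, group 15; Sn is in period 5, group 14; Te is in period 5, group 16.
IE₁ increases left→right with effective nuclear charge and decreases top→bottom as the valence shell moves farther out.
Here both period and group differ, so the two effects have to be weighed against each other.
Sn > Li: period and group pull opposite ways; the across-period shift dominates (709 vs 520 kJ/mol).
Te > Sn: Te lies to the right of Sn in period 5, so the across-period effect alone puts Te higher.
As > Te: period and group pull opposite ways; the down-group shift dominates (947 vs 869 kJ/mol).
For reference (kJ/mol): Li 520, As 947, Sn 709, Te 869.
So from lowest to highest: Li < Sn < Te < As.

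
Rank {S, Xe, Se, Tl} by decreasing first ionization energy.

Xe, S, Se, Tl

Across a period the outer electron is held more tightly (higher IE₁); down a group it sits in a higher shell, more shielded, and comes off more easily.
These span different periods and groups, so the two trends combine.
Se > Tl: relative to Tl, both the across-period and down-group shifts push Se's first ionization energy up.
S > Se: they share group 16; the group trend gives S the larger value.
Xe > S: period and group pull opposite ways; the across-period shift dominates (1170 vs 1000 kJ/mol).
Approximate values (kJ/mol): S 1000, Se 941, Xe 1170, Tl 589.
So from highest to lowest: Xe > S > Se > Tl.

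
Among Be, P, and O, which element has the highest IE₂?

IE_2 is the cost of taking one more electron from the +1 cation: Be⁺ still has 1 valence electron; P⁺ still has 4 valence electrons; O⁺ still has 5 valence electrons.
All are still removing valence electrons, so compare the +1 ions as you would atoms: IE_2 generally rises across a period (higher Z_eff) and falls down a group (larger shell), subject to the usual subshell exceptions.
Valence configurations: Be⁺ [He]2s¹, P⁺ [Ne]3s²3p², O⁺ [He]2s²2p³.
Tabulated IE_2 (kJ/mol): Be 1757, P 1907, O 3388.
Overall IE_2 order: Be < P < O.

O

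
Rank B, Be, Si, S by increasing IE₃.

After 2 electrons have been removed, what remains? B²⁺ still has 1 valence electron; Be²⁺ is the bare [He] core; Si²⁺ still has 2 valence electrons; S²⁺ still has 4 valence electrons.
Pulling an electron out of a noble-gas core costs far more than removing a remaining valence electron, so Be sits at the high end of IE_3.
Valence configurations: B²⁺ [He]2s¹, Si²⁺ [Ne]3s², S²⁺ [Ne]3s²3p².
The numbers (kJ/mol): B 3660, Be 14849, Si 3232, S 3357.
Hence IE_3: Si < S < B < Be.

Si, S, B, Be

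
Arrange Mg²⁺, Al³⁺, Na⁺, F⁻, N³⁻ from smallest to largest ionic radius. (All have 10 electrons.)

Al³⁺ < Mg²⁺ < Na⁺ < F⁻ < N³⁻

All of these have 10 electrons, so size is governed by nuclear charge alone: the more protons, the stronger the pull on the same electron cloud, and the smaller the ion.
Nuclear charges: Al³⁺ (Z=13), Mg²⁺ (Z=12), Na⁺ (Z=11), F⁻ (Z=9), N³⁻ (Z=7).
Smallest to largest: Al³⁺ < Mg²⁺ < Na⁺ < F⁻ < N³⁻.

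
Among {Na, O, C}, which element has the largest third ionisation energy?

Na

After 2 electrons have been removed, what remains? Na²⁺ is already 1 electron into the core; O²⁺ still has 4 valence electrons; C²⁺ still has 2 valence electrons.
Breaking into a closed-shell core is much more expensive than removing a leftover valence electron — Na has the largest IE_3 here.
Valence configurations: O²⁺ [He]2s²2p², C²⁺ [He]2s².
Approximate IE_3 values (kJ/mol): Na 6910, O 5300, C 4620.
Overall IE_3 order: C < O < Na.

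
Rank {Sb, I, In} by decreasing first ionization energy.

I > Sb > In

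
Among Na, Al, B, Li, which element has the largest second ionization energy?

Li

Consider each +1 ion: Na⁺ is the bare [Ne] core; Al⁺ still has 2 valence electrons; B⁺ still has 2 valence electrons; Li⁺ is the bare [He] core.
Core electrons are held far more tightly than valence electrons, so Na and Li top the IE_2 order.
Valence configurations: Al⁺ [Ne]3s², B⁺ [He]2s².
Approximate IE_2 values (kJ/mol): Na 4562, Al 1817, B 2427, Li 7298.
Hence IE_2: Al < B < Na < Li.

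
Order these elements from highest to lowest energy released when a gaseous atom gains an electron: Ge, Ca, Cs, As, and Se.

Se, Ge, As, Cs, Ca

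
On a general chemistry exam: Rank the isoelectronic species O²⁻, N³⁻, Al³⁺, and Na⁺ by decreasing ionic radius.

N³⁻ > O²⁻ > Na⁺ > Al³⁺

All of these have 10 electrons, so size is governed by nuclear charge alone: the more protons, the stronger the pull on the same electron cloud, and the smaller the ion.
Nuclear charges: Al³⁺ (Z=13), Na⁺ (Z=11), O²⁻ (Z=8), N³⁻ (Z=7).
Largest to smallest: N³⁻ > O²⁻ > Na⁺ > Al³⁺.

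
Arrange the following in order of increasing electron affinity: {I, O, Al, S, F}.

Adding an electron releases more energy for atoms nearer the top right (short of the noble gases).
Neither a single period nor a single group — weigh both effects.
O > Al: both effects reinforce here, so O is clearly the higher of the two.
S > O: this pair runs against the simple trend — see the exception note.
I > S: period and group pull opposite ways; the across-period shift dominates (295 vs 200 kJ/mol).
F > I: F sits above I in group 17, so the down-group effect alone puts F higher.
Note the exception: S has a higher electron affinity than O, contrary to the simple trend — the compact 2p subshell of O repels the added electron more than S's larger 3p does.
Approximate values (kJ/mol): O 141, F 328, Al 42, S 200, I 295.
So from lowest to highest: Al < O < S < I < F.

Al < O < S < I < F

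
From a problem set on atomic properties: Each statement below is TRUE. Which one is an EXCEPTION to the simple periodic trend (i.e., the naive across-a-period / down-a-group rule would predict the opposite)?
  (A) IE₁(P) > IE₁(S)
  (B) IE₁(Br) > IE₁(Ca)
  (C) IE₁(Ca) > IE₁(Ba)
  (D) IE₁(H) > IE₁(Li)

The general trend: IE₁ increases across a period and decreases down a group.
(A) P (period 3, group 15) vs S (period 3, group 16): the stated order contradicts the simple trend.
(B) Br (period 4, group 17) vs Ca (period 4, group 2): the stated order agrees with the simple trend.
(C) Ca (period 4, group 2) vs Ba (period 6, group 2): the stated order agrees with the simple trend.
(D) H (period 1, group 1) vs Li (period 2, group 1): the stated order agrees with the simple trend.
The exception is (A): S (3p⁴) ionizes more easily than half-filled P (3p³) because the paired 3p electron in S is pushed out by e⁻–e⁻ repulsion.

(A)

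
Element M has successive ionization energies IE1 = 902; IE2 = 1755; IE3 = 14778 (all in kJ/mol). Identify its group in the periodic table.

Group 2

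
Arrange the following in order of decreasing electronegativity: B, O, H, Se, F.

F > O > Se > H > B

H is in period 1, group 1; B is in period 2, group 13; O is in period 2, group 16; F is in period 2, group 17; Se is in period 4, group 16.
Electronegativity increases across a period and decreases down a group, tracking effective nuclear charge and atomic size.
Here both period and group differ, so the two effects have to be weighed against each other.
H > B: the two effects oppose for this pair; the down-group effect wins (2.20 vs 2.04).
Se > H: the two effects oppose for this pair; the across-period effect wins (2.55 vs 2.20).
O > Se: O sits above Se in group 16, so the down-group effect alone puts O higher.
F > O: both are in period 2; the period trend gives F the larger value.
For reference (Pauling): H 2.20, B 2.04, O 3.44, F 3.98, Se 2.55.
So from highest to lowest: F > O > Se > H > B.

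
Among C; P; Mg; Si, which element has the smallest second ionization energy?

Mg

The second ionization energy removes an electron from the +1 ion. For each element: C⁺ still has 3 valence electrons; P⁺ still has 4 valence electrons; Mg⁺ still has 1 valence electron; Si⁺ still has 3 valence electrons.
All are still removing valence electrons, so compare the +1 ions as you would atoms: IE_2 generally rises across a period (higher Z_eff) and falls down a group (larger shell), subject to the usual subshell exceptions.
Valence configurations: C⁺ [He]2s²2p¹, P⁺ [Ne]3s²3p², Mg⁺ [Ne]3s¹, Si⁺ [Ne]3s²3p¹.
The numbers (kJ/mol): C 2353, P 1907, Mg 1451, Si 1577.
Hence IE_2: Mg < Si < P < C.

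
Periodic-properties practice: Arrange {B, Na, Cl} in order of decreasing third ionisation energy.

After 2 electrons have been removed, what remains? B²⁺ still has 1 valence electron; Na²⁺ is already 1 electron into the core; Cl²⁺ still has 5 valence electrons.
Core electrons are held far more tightly than valence electrons, so Na tops the IE_3 order.
Valence configurations: B²⁺ [He]2s¹, Cl²⁺ [Ne]3s²3p³.
The numbers (kJ/mol): B 3660, Na 6910, Cl 3822.
So the third ionization energies run B < Cl < Na.

Na > Cl > B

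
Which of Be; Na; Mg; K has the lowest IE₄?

Consider each +3 ion: Be³⁺ is already 1 electron into the core; Na³⁺ is already 2 electrons into the core; Mg³⁺ is already 1 electron into the core; K³⁺ is already 2 electrons into the core.
All of these are removing an electron from a noble-gas core or deeper; the smaller core (lower principal quantum number) is held far more tightly, and within a period the higher nuclear charge binds the same core more tightly.
Approximate IE_4 values (kJ/mol): Be 21007, Na 9543, Mg 10543, K 5877.
Overall IE_4 order: K < Na < Mg < Be.

K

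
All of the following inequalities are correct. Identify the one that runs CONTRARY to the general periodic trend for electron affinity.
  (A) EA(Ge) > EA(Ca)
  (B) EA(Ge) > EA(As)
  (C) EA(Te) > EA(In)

(B)

The general trend: electron affinity increases across a period and decreases down a group.
(A) Ge (period 4, group 14) vs Ca (period 4, group 2): the stated order agrees with the simple trend.
(B) Ge (period 4, group 14) vs As (period 4, group 15): the stated order contradicts the simple trend.
(C) Te (period 5, group 16) vs In (period 5, group 13): the stated order agrees with the simple trend.
The exception is (B): adding an electron to As's half-filled 4p³ is unfavourable, so Ge (4p²) has the more exothermic EA.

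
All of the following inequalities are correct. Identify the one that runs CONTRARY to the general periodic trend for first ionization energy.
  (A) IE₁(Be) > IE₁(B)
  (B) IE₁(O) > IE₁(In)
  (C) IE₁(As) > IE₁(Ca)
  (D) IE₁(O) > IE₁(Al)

(A)

The general trend: first ionization energy increases across a period and decreases down a group.
(A) Be (period 2, group 2) vs B (period 2, group 13): the stated order contradicts the simple trend.
(B) O (period 2, group 16) vs In (period 5, group 13): the stated order agrees with the simple trend.
(C) As (period 4, group 15) vs Ca (period 4, group 2): the stated order agrees with the simple trend.
(D) O (period 2, group 16) vs Al (period 3, group 13): the stated order agrees with the simple trend.
The exception is (A): removing B's lone 2p electron is easier than breaking Be's filled 2s².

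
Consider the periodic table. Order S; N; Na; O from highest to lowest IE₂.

IE_2 is the cost of taking one more electron from the +1 cation: S⁺ still has 5 valence electrons; N⁺ still has 4 valence electrons; Na⁺ is the bare [Ne] core; O⁺ still has 5 valence electrons.
Breaking into a closed-shell core is much more expensive than removing a leftover valence electron — Na has the largest IE_2 here.
Valence configurations: S⁺ [Ne]3s²3p³, N⁺ [He]2s²2p², O⁺ [He]2s²2p³.
Approximate IE_2 values (kJ/mol): S 2252, N 2856, Na 4562, O 3388.
Hence IE_2: S < N < O < Na.

Na > O > N > S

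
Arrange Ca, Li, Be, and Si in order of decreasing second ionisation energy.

The second ionization energy removes an electron from the +1 ion. For each element: Ca⁺ still has 1 valence electron; Li⁺ is the bare [He] core; Be⁺ still has 1 valence electron; Si⁺ still has 3 valence electrons.
Core electrons are held far more tightly than valence electrons, so Li tops the IE_2 order.
Valence configurations: Ca⁺ [Ar]4s¹, Be⁺ [He]2s¹, Si⁺ [Ne]3s²3p¹.
The numbers (kJ/mol): Ca 1145, Li 7298, Be 1757, Si 1577.
Putting it together, IE_2: Ca < Si < Be < Li.

Li, Be, Si, Ca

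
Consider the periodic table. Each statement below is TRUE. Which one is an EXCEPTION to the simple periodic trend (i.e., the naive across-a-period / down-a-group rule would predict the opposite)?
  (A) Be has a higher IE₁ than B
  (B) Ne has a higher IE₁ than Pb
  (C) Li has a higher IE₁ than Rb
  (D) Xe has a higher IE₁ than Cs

(A)

The general trend: IE₁ increases across a period and decreases down a group.
(A) Be (period 2, group 2) vs B (period 2, group 13): the stated order contradicts the simple trend.
(B) Ne (period 2, group 18) vs Pb (period 6, group 14): the stated order agrees with the simple trend.
(C) Li (period 2, group 1) vs Rb (period 5, group 1): the stated order agrees with the simple trend.
(D) Xe (period 5, group 18) vs Cs (period 6, group 1): the stated order agrees with the simple trend.
The exception is (A): removing B's lone 2p electron is easier than breaking Be's filled 2s².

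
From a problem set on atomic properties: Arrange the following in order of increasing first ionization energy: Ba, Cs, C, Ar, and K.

Cs < K < Ba < C < Ar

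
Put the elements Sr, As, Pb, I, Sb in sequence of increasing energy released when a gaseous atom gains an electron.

Sr < Pb < As < Sb < I

As is in period 4, group 15; Sr is in period 5, group 2; Sb is in period 5, group 15; I is in period 5, group 17; Pb is in period 6, group 14.
Adding an electron releases more energy for atoms nearer the top right (short of the noble gases).
Neither a single period nor a single group — weigh both effects.
Pb > Sr: period and group pull opposite ways; the across-period shift dominates (35 vs 5 kJ/mol).
As > Pb: both effects reinforce here, so As is clearly the higher of the two.
Sb > As: this pair runs against the simple trend — see the exception note.
I > Sb: both are in period 5; the period trend gives I the larger value.
Note the exception: Sb has a higher electron affinity than As, contrary to the simple trend — both are half-filled np³, but the pairing/repulsion penalty for the added electron shrinks as the p orbitals become larger and more diffuse down the group, and for Sb that outweighs the weaker nuclear attraction.
For reference (kJ/mol): As 78, Sr 5, Sb 103, I 295, Pb 35.
So from lowest to highest: Sr < Pb < As < Sb < I.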